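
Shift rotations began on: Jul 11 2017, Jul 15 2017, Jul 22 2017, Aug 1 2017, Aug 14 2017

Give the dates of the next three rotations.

Gaps: 4, 7, 10, 13 days — each gap is 3 larger than the previous one.
Next gap: 16 days. Aug 14 2017 + 16 days = Aug 30 2017.
Next gap: 19 days. Aug 30 2017 + 19 days = Sep 18 2017.
Next gap: 22 days. Sep 18 2017 + 22 days = Oct 10 2017.

Aug 30 2017, Sep 18 2017, Oct 10 2017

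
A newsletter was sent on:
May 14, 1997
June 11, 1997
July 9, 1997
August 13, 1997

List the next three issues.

These are Wednesdays at 28- or 35-day spacing (28, 28, 35).
The pattern: 2nd Wednesday of the month.
2nd Wednesday of September 1997: September 10, 1997.
2nd Wednesday of October 1997: October 8, 1997.
November 1997 — 2nd Wednesday is November 12, 1997.

September 10, 1997; October 8, 1997; November 12, 1997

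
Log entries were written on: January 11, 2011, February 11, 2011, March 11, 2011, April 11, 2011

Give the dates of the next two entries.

May 11, 2011; June 11, 2011

The day-of-month is always 11 (31, 28, 31 days between events).
So this recurs on the 11th of each month.
May 2011: May 11, 2011.
Next: June 2011 → June 11, 2011.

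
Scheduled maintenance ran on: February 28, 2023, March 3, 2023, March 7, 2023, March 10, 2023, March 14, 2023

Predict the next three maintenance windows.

March 17, 2023; March 21, 2023; March 24, 2023

Every event lands on a Tuesday or Friday (gaps cycle 3, 4, 3, 4).
So the schedule is: every Tuesday and Friday.
The following Friday is March 17, 2023.
The following Tuesday is March 21, 2023.
The following Friday is March 24, 2023.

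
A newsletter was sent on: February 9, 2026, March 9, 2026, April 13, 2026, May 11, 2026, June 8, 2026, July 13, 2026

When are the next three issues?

All dates are Mondays, 28, 35, 28, 28, 35 days apart.
Specifically, the 2nd Monday of each month.
August 2026 — 2nd Monday is August 10, 2026.
September 2026 — 2nd Monday is September 14, 2026.
2nd Monday of October 2026: October 12, 2026.

August 10, 2026; September 14, 2026; October 12, 2026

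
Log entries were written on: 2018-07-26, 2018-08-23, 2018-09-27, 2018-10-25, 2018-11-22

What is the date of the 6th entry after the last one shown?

Gaps: 28, 35, 28, 28 days — a mix of 28 and 35. Every date is a Thursday.
Each is the 4th Thursday of its month.
December 2018 — 4th Thursday is 2018-12-27.
4th Thursday of January 2019: 2019-01-24.
4th Thursday of February 2019: 2019-02-28.
March 2019 — 4th Thursday is 2019-03-28.
April 2019 — 4th Thursday is 2019-04-25.
4th Thursday of May 2019: 2019-05-23.

2019-05-23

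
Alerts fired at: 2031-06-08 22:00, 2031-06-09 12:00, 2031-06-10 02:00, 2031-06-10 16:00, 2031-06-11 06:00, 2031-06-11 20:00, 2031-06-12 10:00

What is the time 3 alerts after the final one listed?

Spacing: 14, 14, 14, 14, 14, 14 h — constant 14 h.
2031-06-12 10:00 + 14 h = 2031-06-13 00:00.
2031-06-13 00:00 + 14 h = 2031-06-13 14:00.
2031-06-13 14:00 + 14 h = 2031-06-14 04:00.

2031-06-14 04:00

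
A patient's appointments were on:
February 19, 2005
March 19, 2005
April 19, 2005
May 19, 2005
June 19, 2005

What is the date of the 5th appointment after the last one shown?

November 19, 2005

Gaps: 28, 31, 30, 31 days — not constant. Every event is on the 19th of the month.
Pattern: the 19th of each month.
Next: July 2005 → July 19, 2005.
August 2005: August 19, 2005.
September 2005: September 19, 2005.
Next: October 2005 → October 19, 2005.
November 2005: November 19, 2005.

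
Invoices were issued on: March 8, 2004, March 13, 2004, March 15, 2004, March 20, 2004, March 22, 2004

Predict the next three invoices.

Every event lands on a Monday or Saturday (gaps cycle 5, 2, 5, 2).
So the schedule is: every Monday and Saturday.
Next Saturday: March 27, 2004.
Next Monday: March 29, 2004.
Next Saturday: April 3, 2004.

March 27, 2004; March 29, 2004; April 3, 2004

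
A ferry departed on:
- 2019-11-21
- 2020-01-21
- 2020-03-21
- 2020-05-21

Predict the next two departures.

2020-07-21, 2020-09-21

The day-of-month is always 21 (61, 60, 61 days between events).
So this recurs on the 21st of every 2 months.
July 2020: 2020-07-21.
September 2020: 2020-09-21.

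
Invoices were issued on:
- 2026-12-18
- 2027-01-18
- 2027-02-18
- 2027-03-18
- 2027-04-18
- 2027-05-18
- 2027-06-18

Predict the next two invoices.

The day-of-month is always 18 (31, 31, 28, 31, 30, 31 days between events).
So this recurs on the 18th of each month.
July 2027: 2027-07-18.
Next: August 2027 → 2027-08-18.

2027-07-18, 2027-08-18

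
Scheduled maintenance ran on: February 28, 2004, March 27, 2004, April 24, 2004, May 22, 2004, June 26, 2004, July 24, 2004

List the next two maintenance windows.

August 28, 2004; September 25, 2004

All dates are Saturdays, 28, 28, 28, 35, 28 days apart.
Specifically, the 4th Saturday of each month.
4th Saturday of August 2004: August 28, 2004.
September 2004 — 4th Saturday is September 25, 2004.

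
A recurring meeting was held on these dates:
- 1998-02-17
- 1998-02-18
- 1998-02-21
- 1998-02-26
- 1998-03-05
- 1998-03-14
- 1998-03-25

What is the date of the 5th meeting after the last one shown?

Gaps: 1, 3, 5, 7, 9, 11 days — each gap is 2 larger than the previous one.
Next gap: 13 days. 1998-03-25 + 13 days = 1998-04-07.
Next gap: 15 days. 1998-04-07 + 15 days = 1998-04-22.
Next gap: 17 days. 1998-04-22 + 17 days = 1998-05-09.
Next gap: 19 days. 1998-05-09 + 19 days = 1998-05-28.
Next gap: 21 days. 1998-05-28 + 21 days = 1998-06-18.

1998-06-18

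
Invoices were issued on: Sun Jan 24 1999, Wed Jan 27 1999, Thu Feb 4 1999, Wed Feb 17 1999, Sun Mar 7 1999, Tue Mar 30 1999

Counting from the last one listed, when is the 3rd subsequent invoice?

Wed Jul 7 1999

The spacing grows by 5 each time: 3, 8, 13, 18, 23 days.
Next gap: 28 days. Tue Mar 30 1999 + 28 days = Tue Apr 27 1999.
Next gap: 33 days. Tue Apr 27 1999 + 33 days = Sun May 30 1999.
Next gap: 38 days. Sun May 30 1999 + 38 days = Wed Jul 7 1999.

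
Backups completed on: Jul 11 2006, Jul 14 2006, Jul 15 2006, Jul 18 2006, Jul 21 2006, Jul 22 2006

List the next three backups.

The gap pattern 3, 1, 3, 3, 1 repeats every 3 events.
These are the Tuesdays, Fridays and Saturdays of each week.
The following Tuesday is Jul 25 2006.
The following Friday is Jul 28 2006.
The following Saturday is Jul 29 2006.

Jul 25 2006, Jul 28 2006, Jul 29 2006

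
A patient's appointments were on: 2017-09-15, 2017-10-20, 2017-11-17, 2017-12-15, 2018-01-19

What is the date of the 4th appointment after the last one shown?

These are Fridays at 28- or 35-day spacing (35, 28, 28, 35).
The pattern: 3rd Friday of the month.
3rd Friday of February 2018: 2018-02-16.
March 2018 — 3rd Friday is 2018-03-16.
April 2018 — 3rd Friday is 2018-04-20.
May 2018 — 3rd Friday is 2018-05-18.

2018-05-18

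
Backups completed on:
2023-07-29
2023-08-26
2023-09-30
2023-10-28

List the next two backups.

Every date is a Saturday; gaps 28, 35, 28 days.
Each is the last Saturday of its month (at least one falls on the 29th or later, ruling out '4th Saturday').
Last Saturday of November 2023: 2023-11-25.
Last Saturday of December 2023: 2023-12-30.

2023-11-25, 2023-12-30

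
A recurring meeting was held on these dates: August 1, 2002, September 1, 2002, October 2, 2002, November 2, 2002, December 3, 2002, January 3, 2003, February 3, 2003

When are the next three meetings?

Gaps between consecutive events: 31, 31, 31, 31, 31, 31 days — a constant 31-day interval.
February 3, 2003 + 31 days = March 6, 2003.
March 6, 2003 + 31 days = April 6, 2003.
April 6, 2003 + 31 days = May 7, 2003.

March 6, 2003; April 6, 2003; May 7, 2003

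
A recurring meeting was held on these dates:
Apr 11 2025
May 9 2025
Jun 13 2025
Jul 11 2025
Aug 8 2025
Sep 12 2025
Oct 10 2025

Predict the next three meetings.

Nov 14 2025, Dec 12 2025, Jan 9 2026

Gaps: 28, 35, 28, 28, 35, 28 days — a mix of 28 and 35. Every date is a Friday.
Each is the 2nd Friday of its month.
2nd Friday of November 2025: Nov 14 2025.
2nd Friday of December 2025: Dec 12 2025.
2nd Friday of January 2026: Jan 9 2026.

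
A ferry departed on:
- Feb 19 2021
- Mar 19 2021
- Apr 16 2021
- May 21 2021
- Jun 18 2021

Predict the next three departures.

All dates are Fridays, 28, 28, 35, 28 days apart.
Specifically, the 3rd Friday of each month.
3rd Friday of July 2021: Jul 16 2021.
August 2021 — 3rd Friday is Aug 20 2021.
3rd Friday of September 2021: Sep 17 2021.

Jul 16 2021, Aug 20 2021, Sep 17 2021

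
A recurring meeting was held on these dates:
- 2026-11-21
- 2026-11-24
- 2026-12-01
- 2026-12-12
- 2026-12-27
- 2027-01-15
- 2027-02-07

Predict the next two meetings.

Intervals are 3, 7, 11, 15, 19, 23 days — an arithmetic progression with common difference 4.
Next gap: 27 days. 2027-02-07 + 27 days = 2027-03-06.
Next gap: 31 days. 2027-03-06 + 31 days = 2027-04-06.

2027-03-06, 2027-04-06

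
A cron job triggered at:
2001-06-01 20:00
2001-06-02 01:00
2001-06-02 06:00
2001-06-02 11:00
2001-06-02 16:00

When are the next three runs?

2001-06-02 21:00, 2001-06-03 02:00, 2001-06-03 07:00

Gaps: 5, 5, 5, 5 hours — each event is 5 hours after the previous one.
2001-06-02 16:00 + 5 h = 2001-06-02 21:00.
2001-06-02 21:00 + 5 h = 2001-06-03 02:00.
2001-06-03 02:00 + 5 h = 2001-06-03 07:00.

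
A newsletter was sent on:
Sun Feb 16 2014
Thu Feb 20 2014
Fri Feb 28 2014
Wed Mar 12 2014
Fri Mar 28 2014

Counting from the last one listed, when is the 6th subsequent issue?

Gaps: 4, 8, 12, 16 days — each gap is 4 larger than the previous one.
Next gap: 20 days. Fri Mar 28 2014 + 20 days = Thu Apr 17 2014.
Next gap: 24 days. Thu Apr 17 2014 + 24 days = Sun May 11 2014.
Next gap: 28 days. Sun May 11 2014 + 28 days = Sun Jun 8 2014.
Next gap: 32 days. Sun Jun 8 2014 + 32 days = Thu Jul 10 2014.
Next gap: 36 days. Thu Jul 10 2014 + 36 days = Fri Aug 15 2014.
Next gap: 40 days. Fri Aug 15 2014 + 40 days = Wed Sep 24 2014.

Wed Sep 24 2014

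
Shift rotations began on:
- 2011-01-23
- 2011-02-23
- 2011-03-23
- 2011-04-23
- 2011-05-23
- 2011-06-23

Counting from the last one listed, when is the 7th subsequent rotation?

Each date is the 23rd; the gaps (31, 28, 31, 30, 31) track the month lengths.
The rule is the 23rd of each month.
Next: July 2011 → 2011-07-23.
Next: August 2011 → 2011-08-23.
Next: September 2011 → 2011-09-23.
Next: October 2011 → 2011-10-23.
Next: November 2011 → 2011-11-23.
Next: December 2011 → 2011-12-23.
January 2012: 2012-01-23.

2012-01-23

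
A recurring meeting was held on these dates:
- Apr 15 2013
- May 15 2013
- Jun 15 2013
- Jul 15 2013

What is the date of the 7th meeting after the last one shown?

Feb 15 2014

Each date is the 15th; the gaps (30, 31, 30) track the month lengths.
The rule is the 15th of each month.
Next: August 2013 → Aug 15 2013.
September 2013: Sep 15 2013.
October 2013: Oct 15 2013.
Next: November 2013 → Nov 15 2013.
December 2013: Dec 15 2013.
January 2014: Jan 15 2014.
Next: February 2014 → Feb 15 2014.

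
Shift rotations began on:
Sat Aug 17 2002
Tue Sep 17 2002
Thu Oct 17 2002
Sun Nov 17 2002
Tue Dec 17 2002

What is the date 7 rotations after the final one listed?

Thu Jul 17 2003

Each date is the 17th; the gaps (31, 30, 31, 30) track the month lengths.
The rule is the 17th of each month.
Next: January 2003 → Fri Jan 17 2003.
Next: February 2003 → Mon Feb 17 2003.
March 2003: Mon Mar 17 2003.
Next: April 2003 → Thu Apr 17 2003.
Next: May 2003 → Sat May 17 2003.
June 2003: Tue Jun 17 2003.
Next: July 2003 → Thu Jul 17 2003.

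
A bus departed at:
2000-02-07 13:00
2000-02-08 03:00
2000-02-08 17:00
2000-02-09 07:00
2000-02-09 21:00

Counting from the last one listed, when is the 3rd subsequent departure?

2000-02-11 15:00

Spacing: 14, 14, 14, 14 h — constant 14 h.
2000-02-09 21:00 + 14 h = 2000-02-10 11:00.
2000-02-10 11:00 + 14 h = 2000-02-11 01:00.
2000-02-11 01:00 + 14 h = 2000-02-11 15:00.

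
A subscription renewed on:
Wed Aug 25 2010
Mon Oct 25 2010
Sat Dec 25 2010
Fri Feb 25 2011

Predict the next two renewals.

Each date is the 25th; the gaps (61, 61, 62) track the month lengths.
The rule is the 25th of every 2 months.
April 2011: Mon Apr 25 2011.
June 2011: Sat Jun 25 2011.

Mon Apr 25 2011, Sat Jun 25 2011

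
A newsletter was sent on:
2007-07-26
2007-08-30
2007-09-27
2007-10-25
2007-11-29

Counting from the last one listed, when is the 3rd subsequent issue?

2008-02-28

These are Thursdays with 35, 28, 28, 35-day gaps.
Each is the final Thursday of its month — 2007-08-30 is past the 28th, so '4th Thursday' doesn't fit.
December 2007 ends with Thursday 2007-12-27.
Last Thursday of January 2008: 2008-01-31.
February 2008 ends with Thursday 2008-02-28.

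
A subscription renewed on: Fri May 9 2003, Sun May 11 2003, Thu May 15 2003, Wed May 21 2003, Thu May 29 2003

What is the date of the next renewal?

Sun Jun 8 2003

The spacing grows by 2 each time: 2, 4, 6, 8 days.
Next gap: 10 days. Thu May 29 2003 + 10 days = Sun Jun 8 2003.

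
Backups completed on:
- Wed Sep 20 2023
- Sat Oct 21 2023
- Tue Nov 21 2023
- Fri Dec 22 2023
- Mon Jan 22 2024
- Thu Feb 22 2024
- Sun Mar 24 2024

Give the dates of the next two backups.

Wed Apr 24 2024, Sat May 25 2024

Gaps between consecutive events: 31, 31, 31, 31, 31, 31 days — a constant 31-day interval.
Sun Mar 24 2024 + 31 days = Wed Apr 24 2024.
Wed Apr 24 2024 + 31 days = Sat May 25 2024.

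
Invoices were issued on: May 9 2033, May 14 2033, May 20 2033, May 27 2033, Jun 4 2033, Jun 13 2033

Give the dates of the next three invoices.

Gaps: 5, 6, 7, 8, 9 days — each gap is 1 larger than the previous one.
Next gap: 10 days. Jun 13 2033 + 10 days = Jun 23 2033.
Next gap: 11 days. Jun 23 2033 + 11 days = Jul 4 2033.
Next gap: 12 days. Jul 4 2033 + 12 days = Jul 16 2033.

Jun 23 2033, Jul 4 2033, Jul 16 2033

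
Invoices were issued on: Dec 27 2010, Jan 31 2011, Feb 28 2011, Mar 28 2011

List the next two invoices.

Apr 25 2011, May 30 2011

These are Mondays with 35, 28, 28-day gaps.
Each is the final Monday of its month — Jan 31 2011 is past the 28th, so '4th Monday' doesn't fit.
Last Monday of April 2011: Apr 25 2011.
Last Monday of May 2011: May 30 2011.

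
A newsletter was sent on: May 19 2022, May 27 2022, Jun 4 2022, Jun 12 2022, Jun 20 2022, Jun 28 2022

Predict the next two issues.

Jul 6 2022, Jul 14 2022

The spacing is 8, 8, 8, 8, 8 days — always 8 days.
Jun 28 2022 + 8 days = Jul 6 2022.
Jul 6 2022 + 8 days = Jul 14 2022.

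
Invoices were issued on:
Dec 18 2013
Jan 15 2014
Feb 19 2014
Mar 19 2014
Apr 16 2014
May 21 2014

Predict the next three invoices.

Jun 18 2014, Jul 16 2014, Aug 20 2014

These are Wednesdays at 28- or 35-day spacing (28, 35, 28, 28, 35).
The pattern: 3rd Wednesday of the month.
June 2014 — 3rd Wednesday is Jun 18 2014.
3rd Wednesday of July 2014: Jul 16 2014.
August 2014 — 3rd Wednesday is Aug 20 2014.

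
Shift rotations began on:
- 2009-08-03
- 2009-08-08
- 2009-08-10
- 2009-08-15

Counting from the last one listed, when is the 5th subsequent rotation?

2009-08-31

Every event lands on a Monday or Saturday (gaps cycle 5, 2, 5).
So the schedule is: every Monday and Saturday.
The following Monday is 2009-08-17.
The following Saturday is 2009-08-22.
Next Monday: 2009-08-24.
Next Saturday: 2009-08-29.
Next Monday: 2009-08-31.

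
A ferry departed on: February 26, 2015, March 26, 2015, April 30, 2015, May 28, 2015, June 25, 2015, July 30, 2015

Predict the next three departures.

All Thursdays; the gaps (28, 35, 28, 28, 35) vary with month length.
This is the last Thursday of each month.
Last Thursday of August 2015: August 27, 2015.
September 2015 ends with Thursday September 24, 2015.
October 2015 ends with Thursday October 29, 2015.

August 27, 2015; September 24, 2015; October 29, 2015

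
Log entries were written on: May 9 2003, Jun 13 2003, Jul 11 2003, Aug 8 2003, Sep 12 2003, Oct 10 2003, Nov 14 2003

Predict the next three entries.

Dec 12 2003, Jan 9 2004, Feb 13 2004

These are Fridays at 28- or 35-day spacing (35, 28, 28, 35, 28, 35).
The pattern: 2nd Friday of the month.
2nd Friday of December 2003: Dec 12 2003.
2nd Friday of January 2004: Jan 9 2004.
2nd Friday of February 2004: Feb 13 2004.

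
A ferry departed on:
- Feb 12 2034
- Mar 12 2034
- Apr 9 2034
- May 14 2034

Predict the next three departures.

Gaps: 28, 28, 35 days — a mix of 28 and 35. Every date is a Sunday.
Each is the 2nd Sunday of its month.
June 2034 — 2nd Sunday is Jun 11 2034.
July 2034 — 2nd Sunday is Jul 9 2034.
August 2034 — 2nd Sunday is Aug 13 2034.

Jun 11 2034, Jul 9 2034, Aug 13 2034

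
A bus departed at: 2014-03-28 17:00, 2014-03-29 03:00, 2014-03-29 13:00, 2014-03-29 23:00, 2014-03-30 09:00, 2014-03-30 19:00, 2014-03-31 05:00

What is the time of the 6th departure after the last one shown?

2014-04-02 17:00

Gaps: 10, 10, 10, 10, 10, 10 hours — each event is 10 hours after the previous one.
2014-03-31 05:00 + 10 h = 2014-03-31 15:00.
2014-03-31 15:00 + 10 h = 2014-04-01 01:00.
2014-04-01 01:00 + 10 h = 2014-04-01 11:00.
2014-04-01 11:00 + 10 h = 2014-04-01 21:00.
2014-04-01 21:00 + 10 h = 2014-04-02 07:00.
2014-04-02 07:00 + 10 h = 2014-04-02 17:00.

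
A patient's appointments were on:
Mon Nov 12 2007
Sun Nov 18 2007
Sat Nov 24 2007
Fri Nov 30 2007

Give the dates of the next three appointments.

Thu Dec 6 2007, Wed Dec 12 2007, Tue Dec 18 2007

Every event comes 6 days after the last (6, 6, 6).
Fri Nov 30 2007 + 6 days = Thu Dec 6 2007.
Thu Dec 6 2007 + 6 days = Wed Dec 12 2007.
Wed Dec 12 2007 + 6 days = Tue Dec 18 2007.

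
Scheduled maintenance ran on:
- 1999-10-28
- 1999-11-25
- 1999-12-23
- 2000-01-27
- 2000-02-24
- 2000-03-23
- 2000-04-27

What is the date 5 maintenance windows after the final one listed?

2000-09-28

Gaps: 28, 28, 35, 28, 28, 35 days — a mix of 28 and 35. Every date is a Thursday.
Each is the 4th Thursday of its month.
4th Thursday of May 2000: 2000-05-25.
4th Thursday of June 2000: 2000-06-22.
July 2000 — 4th Thursday is 2000-07-27.
4th Thursday of August 2000: 2000-08-24.
September 2000 — 4th Thursday is 2000-09-28.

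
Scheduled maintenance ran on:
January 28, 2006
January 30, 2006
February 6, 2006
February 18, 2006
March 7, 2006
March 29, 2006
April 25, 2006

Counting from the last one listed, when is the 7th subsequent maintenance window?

March 20, 2007

Intervals are 2, 7, 12, 17, 22, 27 days — an arithmetic progression with common difference 5.
Next gap: 32 days. April 25, 2006 + 32 days = May 27, 2006.
Next gap: 37 days. May 27, 2006 + 37 days = July 3, 2006.
Next gap: 42 days. July 3, 2006 + 42 days = August 14, 2006.
Next gap: 47 days. August 14, 2006 + 47 days = September 30, 2006.
Next gap: 52 days. September 30, 2006 + 52 days = November 21, 2006.
Next gap: 57 days. November 21, 2006 + 57 days = January 17, 2007.
Next gap: 62 days. January 17, 2007 + 62 days = March 20, 2007.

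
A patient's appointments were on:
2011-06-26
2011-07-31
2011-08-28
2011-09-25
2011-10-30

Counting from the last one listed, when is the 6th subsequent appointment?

All Sundays; the gaps (35, 28, 28, 35) vary with month length.
This is the last Sunday of each month.
Last Sunday of November 2011: 2011-11-27.
Last Sunday of December 2011: 2011-12-25.
January 2012 ends with Sunday 2012-01-29.
February 2012 ends with Sunday 2012-02-26.
Last Sunday of March 2012: 2012-03-25.
Last Sunday of April 2012: 2012-04-29.

2012-04-29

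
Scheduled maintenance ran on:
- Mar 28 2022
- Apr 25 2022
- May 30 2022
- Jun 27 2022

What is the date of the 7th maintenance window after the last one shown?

These are Mondays with 28, 35, 28-day gaps.
Each is the final Monday of its month — May 30 2022 is past the 28th, so '4th Monday' doesn't fit.
July 2022 ends with Monday Jul 25 2022.
August 2022 ends with Monday Aug 29 2022.
September 2022 ends with Monday Sep 26 2022.
Last Monday of October 2022: Oct 31 2022.
Last Monday of November 2022: Nov 28 2022.
Last Monday of December 2022: Dec 26 2022.
January 2023 ends with Monday Jan 30 2023.

Jan 30 2023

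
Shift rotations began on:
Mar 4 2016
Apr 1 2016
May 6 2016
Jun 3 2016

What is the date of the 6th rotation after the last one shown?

Dec 2 2016

Gaps: 28, 35, 28 days — a mix of 28 and 35. Every date is a Friday.
Each is the 1st Friday of its month.
July 2016 — 1st Friday is Jul 1 2016.
August 2016 — 1st Friday is Aug 5 2016.
September 2016 — 1st Friday is Sep 2 2016.
October 2016 — 1st Friday is Oct 7 2016.
November 2016 — 1st Friday is Nov 4 2016.
1st Friday of December 2016: Dec 2 2016.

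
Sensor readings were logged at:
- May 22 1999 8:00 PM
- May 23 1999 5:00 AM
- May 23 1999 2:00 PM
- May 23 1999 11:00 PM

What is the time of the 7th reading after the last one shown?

Gaps: 9, 9, 9 hours — each event is 9 hours after the previous one.
May 23 1999 11:00 PM + 9 h = May 24 1999 8:00 AM.
May 24 1999 8:00 AM + 9 h = May 24 1999 5:00 PM.
May 24 1999 5:00 PM + 9 h = May 25 1999 2:00 AM.
May 25 1999 2:00 AM + 9 h = May 25 1999 11:00 AM.
May 25 1999 11:00 AM + 9 h = May 25 1999 8:00 PM.
May 25 1999 8:00 PM + 9 h = May 26 1999 5:00 AM.
May 26 1999 5:00 AM + 9 h = May 26 1999 2:00 PM.

May 26 1999 2:00 PM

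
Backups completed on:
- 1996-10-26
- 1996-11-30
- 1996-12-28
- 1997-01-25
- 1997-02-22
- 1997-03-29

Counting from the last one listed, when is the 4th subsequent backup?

1997-07-26

Every date is a Saturday; gaps 35, 28, 28, 28, 35 days.
Each is the last Saturday of its month (at least one falls on the 29th or later, ruling out '4th Saturday').
April 1997 ends with Saturday 1997-04-26.
May 1997 ends with Saturday 1997-05-31.
Last Saturday of June 1997: 1997-06-28.
July 1997 ends with Saturday 1997-07-26.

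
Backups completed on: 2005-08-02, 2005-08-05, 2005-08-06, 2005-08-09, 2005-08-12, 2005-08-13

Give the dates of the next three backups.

2005-08-16, 2005-08-19, 2005-08-20

Every event lands on a Tuesday or Friday or Saturday (gaps cycle 3, 1, 3, 3, 1).
So the schedule is: every Tuesday, Friday and Saturday.
The following Tuesday is 2005-08-16.
Next Friday: 2005-08-19.
The following Saturday is 2005-08-20.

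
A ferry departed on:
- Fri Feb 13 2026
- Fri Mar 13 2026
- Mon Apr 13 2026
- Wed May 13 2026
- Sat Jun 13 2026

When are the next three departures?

Mon Jul 13 2026, Thu Aug 13 2026, Sun Sep 13 2026

Each date is the 13th; the gaps (28, 31, 30, 31) track the month lengths.
The rule is the 13th of each month.
July 2026: Mon Jul 13 2026.
Next: August 2026 → Thu Aug 13 2026.
September 2026: Sun Sep 13 2026.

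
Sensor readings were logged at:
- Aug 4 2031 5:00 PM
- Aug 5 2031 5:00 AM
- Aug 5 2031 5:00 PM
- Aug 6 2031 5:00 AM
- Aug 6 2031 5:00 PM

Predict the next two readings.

Aug 7 2031 5:00 AM, Aug 7 2031 5:00 PM

The interval is a steady 12 hours (12, 12, 12, 12).
Aug 6 2031 5:00 PM + 12 h = Aug 7 2031 5:00 AM.
Aug 7 2031 5:00 AM + 12 h = Aug 7 2031 5:00 PM.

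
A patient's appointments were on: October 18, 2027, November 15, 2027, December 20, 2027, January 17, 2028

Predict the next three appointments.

Gaps: 28, 35, 28 days — a mix of 28 and 35. Every date is a Monday.
Each is the 3rd Monday of its month.
February 2028 — 3rd Monday is February 21, 2028.
3rd Monday of March 2028: March 20, 2028.
3rd Monday of April 2028: April 17, 2028.

February 21, 2028; March 20, 2028; April 17, 2028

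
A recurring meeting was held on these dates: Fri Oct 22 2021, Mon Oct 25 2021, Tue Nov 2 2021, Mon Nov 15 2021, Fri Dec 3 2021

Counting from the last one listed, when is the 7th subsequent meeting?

Fri Aug 26 2022

The spacing grows by 5 each time: 3, 8, 13, 18 days.
Next gap: 23 days. Fri Dec 3 2021 + 23 days = Sun Dec 26 2021.
Next gap: 28 days. Sun Dec 26 2021 + 28 days = Sun Jan 23 2022.
Next gap: 33 days. Sun Jan 23 2022 + 33 days = Fri Feb 25 2022.
Next gap: 38 days. Fri Feb 25 2022 + 38 days = Mon Apr 4 2022.
Next gap: 43 days. Mon Apr 4 2022 + 43 days = Tue May 17 2022.
Next gap: 48 days. Tue May 17 2022 + 48 days = Mon Jul 4 2022.
Next gap: 53 days. Mon Jul 4 2022 + 53 days = Fri Aug 26 2022.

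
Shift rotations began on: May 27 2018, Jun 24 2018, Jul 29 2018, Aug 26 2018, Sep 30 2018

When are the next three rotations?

Oct 28 2018, Nov 25 2018, Dec 30 2018

These are Sundays with 28, 35, 28, 35-day gaps.
Each is the final Sunday of its month — Jul 29 2018 is past the 28th, so '4th Sunday' doesn't fit.
Last Sunday of October 2018: Oct 28 2018.
Last Sunday of November 2018: Nov 25 2018.
December 2018 ends with Sunday Dec 30 2018.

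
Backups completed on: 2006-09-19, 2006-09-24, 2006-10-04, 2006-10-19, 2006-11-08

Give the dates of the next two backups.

Intervals are 5, 10, 15, 20 days — an arithmetic progression with common difference 5.
Next gap: 25 days. 2006-11-08 + 25 days = 2006-12-03.
Next gap: 30 days. 2006-12-03 + 30 days = 2007-01-02.

2006-12-03, 2007-01-02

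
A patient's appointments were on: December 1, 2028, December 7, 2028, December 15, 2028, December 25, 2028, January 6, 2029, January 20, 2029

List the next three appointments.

The spacing grows by 2 each time: 6, 8, 10, 12, 14 days.
Next gap: 16 days. January 20, 2029 + 16 days = February 5, 2029.
Next gap: 18 days. February 5, 2029 + 18 days = February 23, 2029.
Next gap: 20 days. February 23, 2029 + 20 days = March 15, 2029.

February 5, 2029; February 23, 2029; March 15, 2029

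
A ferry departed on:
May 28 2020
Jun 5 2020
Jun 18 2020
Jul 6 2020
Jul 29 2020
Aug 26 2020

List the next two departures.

Sep 28 2020, Nov 5 2020

The spacing grows by 5 each time: 8, 13, 18, 23, 28 days.
Next gap: 33 days. Aug 26 2020 + 33 days = Sep 28 2020.
Next gap: 38 days. Sep 28 2020 + 38 days = Nov 5 2020.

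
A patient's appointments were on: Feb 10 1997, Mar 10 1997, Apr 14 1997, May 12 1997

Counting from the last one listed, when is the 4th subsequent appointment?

Sep 8 1997

All dates are Mondays, 28, 35, 28 days apart.
Specifically, the 2nd Monday of each month.
June 1997 — 2nd Monday is Jun 9 1997.
2nd Monday of July 1997: Jul 14 1997.
August 1997 — 2nd Monday is Aug 11 1997.
2nd Monday of September 1997: Sep 8 1997.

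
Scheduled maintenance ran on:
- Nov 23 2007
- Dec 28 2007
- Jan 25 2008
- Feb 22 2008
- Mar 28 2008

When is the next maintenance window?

Gaps: 35, 28, 28, 35 days — a mix of 28 and 35. Every date is a Friday.
Each is the 4th Friday of its month.
4th Friday of April 2008: Apr 25 2008.

Apr 25 2008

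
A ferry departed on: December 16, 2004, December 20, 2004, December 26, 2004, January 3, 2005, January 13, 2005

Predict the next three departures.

January 25, 2005; February 8, 2005; February 24, 2005

The spacing grows by 2 each time: 4, 6, 8, 10 days.
Next gap: 12 days. January 13, 2005 + 12 days = January 25, 2005.
Next gap: 14 days. January 25, 2005 + 14 days = February 8, 2005.
Next gap: 16 days. February 8, 2005 + 16 days = February 24, 2005.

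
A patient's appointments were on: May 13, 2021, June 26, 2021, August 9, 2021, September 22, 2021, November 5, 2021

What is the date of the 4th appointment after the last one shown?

Every event comes 44 days after the last (44, 44, 44, 44).
November 5, 2021 + 44 days = December 19, 2021.
December 19, 2021 + 44 days = February 1, 2022.
February 1, 2022 + 44 days = March 17, 2022.
March 17, 2022 + 44 days = April 30, 2022.

April 30, 2022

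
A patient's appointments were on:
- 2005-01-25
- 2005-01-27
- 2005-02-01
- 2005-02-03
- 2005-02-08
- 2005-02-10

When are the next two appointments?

Gaps: 2, 5, 2, 5, 2 days — not constant, but cyclic with period 2.
The events fall on every Tuesday and Thursday.
The following Tuesday is 2005-02-15.
Next Thursday: 2005-02-17.

2005-02-15, 2005-02-17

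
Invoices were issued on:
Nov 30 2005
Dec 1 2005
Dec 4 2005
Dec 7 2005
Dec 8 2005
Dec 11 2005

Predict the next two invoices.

Dec 14 2005, Dec 15 2005

Gaps: 1, 3, 3, 1, 3 days — not constant, but cyclic with period 3.
The events fall on every Wednesday, Thursday and Sunday.
The following Wednesday is Dec 14 2005.
Next Thursday: Dec 15 2005.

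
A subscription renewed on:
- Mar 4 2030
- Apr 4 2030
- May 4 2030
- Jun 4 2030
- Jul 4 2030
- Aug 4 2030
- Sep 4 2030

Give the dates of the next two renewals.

Oct 4 2030, Nov 4 2030

Each date is the 4th; the gaps (31, 30, 31, 30, 31, 31) track the month lengths.
The rule is the 4th of each month.
Next: October 2030 → Oct 4 2030.
November 2030: Nov 4 2030.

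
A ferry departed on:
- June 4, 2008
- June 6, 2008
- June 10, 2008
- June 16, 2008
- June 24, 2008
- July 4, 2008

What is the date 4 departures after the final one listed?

September 2, 2008

The spacing grows by 2 each time: 2, 4, 6, 8, 10 days.
Next gap: 12 days. July 4, 2008 + 12 days = July 16, 2008.
Next gap: 14 days. July 16, 2008 + 14 days = July 30, 2008.
Next gap: 16 days. July 30, 2008 + 16 days = August 15, 2008.
Next gap: 18 days. August 15, 2008 + 18 days = September 2, 2008.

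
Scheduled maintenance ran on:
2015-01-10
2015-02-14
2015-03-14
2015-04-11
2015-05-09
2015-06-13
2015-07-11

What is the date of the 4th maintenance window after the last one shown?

Gaps: 35, 28, 28, 28, 35, 28 days — a mix of 28 and 35. Every date is a Saturday.
Each is the 2nd Saturday of its month.
August 2015 — 2nd Saturday is 2015-08-08.
2nd Saturday of September 2015: 2015-09-12.
2nd Saturday of October 2015: 2015-10-10.
2nd Saturday of November 2015: 2015-11-14.

2015-11-14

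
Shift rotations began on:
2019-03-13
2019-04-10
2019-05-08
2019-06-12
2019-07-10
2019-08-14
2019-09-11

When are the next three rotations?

2019-10-09, 2019-11-13, 2019-12-11

These are Wednesdays at 28- or 35-day spacing (28, 28, 35, 28, 35, 28).
The pattern: 2nd Wednesday of the month.
2nd Wednesday of October 2019: 2019-10-09.
November 2019 — 2nd Wednesday is 2019-11-13.
2nd Wednesday of December 2019: 2019-12-11.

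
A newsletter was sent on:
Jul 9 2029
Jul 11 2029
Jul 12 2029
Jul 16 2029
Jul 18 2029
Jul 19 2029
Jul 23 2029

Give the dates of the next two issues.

Jul 25 2029, Jul 26 2029

The gap pattern 2, 1, 4, 2, 1, 4 repeats every 3 events.
These are the Mondays, Wednesdays and Thursdays of each week.
The following Wednesday is Jul 25 2029.
Next Thursday: Jul 26 2029.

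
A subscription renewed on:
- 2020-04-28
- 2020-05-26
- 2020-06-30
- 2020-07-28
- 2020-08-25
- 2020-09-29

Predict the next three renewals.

Every date is a Tuesday; gaps 28, 35, 28, 28, 35 days.
Each is the last Tuesday of its month (at least one falls on the 29th or later, ruling out '4th Tuesday').
Last Tuesday of October 2020: 2020-10-27.
November 2020 ends with Tuesday 2020-11-24.
Last Tuesday of December 2020: 2020-12-29.

2020-10-27, 2020-11-24, 2020-12-29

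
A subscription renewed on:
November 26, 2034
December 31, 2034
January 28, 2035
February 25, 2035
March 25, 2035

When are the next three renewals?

April 29, 2035; May 27, 2035; June 24, 2035

Every date is a Sunday; gaps 35, 28, 28, 28 days.
Each is the last Sunday of its month (at least one falls on the 29th or later, ruling out '4th Sunday').
April 2035 ends with Sunday April 29, 2035.
May 2035 ends with Sunday May 27, 2035.
June 2035 ends with Sunday June 24, 2035.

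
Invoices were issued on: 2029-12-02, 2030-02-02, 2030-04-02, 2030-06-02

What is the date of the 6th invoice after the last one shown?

2031-06-02

Each date is the 2nd; the gaps (62, 59, 61) track the month lengths.
The rule is the 2nd of every 2 months.
August 2030: 2030-08-02.
October 2030: 2030-10-02.
Next: December 2030 → 2030-12-02.
February 2031: 2031-02-02.
Next: April 2031 → 2031-04-02.
Next: June 2031 → 2031-06-02.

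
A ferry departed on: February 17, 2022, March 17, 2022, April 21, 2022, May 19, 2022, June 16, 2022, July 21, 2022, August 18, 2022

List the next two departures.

Gaps: 28, 35, 28, 28, 35, 28 days — a mix of 28 and 35. Every date is a Thursday.
Each is the 3rd Thursday of its month.
3rd Thursday of September 2022: September 15, 2022.
3rd Thursday of October 2022: October 20, 2022.

September 15, 2022; October 20, 2022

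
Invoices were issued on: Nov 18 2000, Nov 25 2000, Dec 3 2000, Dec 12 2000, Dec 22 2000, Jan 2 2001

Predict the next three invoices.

Jan 14 2001, Jan 27 2001, Feb 10 2001

The spacing grows by 1 each time: 7, 8, 9, 10, 11 days.
Next gap: 12 days. Jan 2 2001 + 12 days = Jan 14 2001.
Next gap: 13 days. Jan 14 2001 + 13 days = Jan 27 2001.
Next gap: 14 days. Jan 27 2001 + 14 days = Feb 10 2001.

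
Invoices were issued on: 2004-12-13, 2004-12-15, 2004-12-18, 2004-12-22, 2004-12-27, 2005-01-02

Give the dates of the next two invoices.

2005-01-09, 2005-01-17

The spacing grows by 1 each time: 2, 3, 4, 5, 6 days.
Next gap: 7 days. 2005-01-02 + 7 days = 2005-01-09.
Next gap: 8 days. 2005-01-09 + 8 days = 2005-01-17.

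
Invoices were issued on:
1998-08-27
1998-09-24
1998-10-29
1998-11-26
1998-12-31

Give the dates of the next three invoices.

These are Thursdays with 28, 35, 28, 35-day gaps.
Each is the final Thursday of its month — 1998-10-29 is past the 28th, so '4th Thursday' doesn't fit.
January 1999 ends with Thursday 1999-01-28.
February 1999 ends with Thursday 1999-02-25.
March 1999 ends with Thursday 1999-03-25.

1999-01-28, 1999-02-25, 1999-03-25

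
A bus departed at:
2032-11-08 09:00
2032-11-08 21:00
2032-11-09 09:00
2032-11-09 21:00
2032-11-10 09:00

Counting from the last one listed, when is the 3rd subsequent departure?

The interval is a steady 12 hours (12, 12, 12, 12).
2032-11-10 09:00 + 12 h = 2032-11-10 21:00.
2032-11-10 21:00 + 12 h = 2032-11-11 09:00.
2032-11-11 09:00 + 12 h = 2032-11-11 21:00.

2032-11-11 21:00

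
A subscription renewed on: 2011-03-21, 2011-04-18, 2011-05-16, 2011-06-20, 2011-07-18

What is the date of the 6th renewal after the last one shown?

2012-01-16

All dates are Mondays, 28, 28, 35, 28 days apart.
Specifically, the 3rd Monday of each month.
August 2011 — 3rd Monday is 2011-08-15.
3rd Monday of September 2011: 2011-09-19.
3rd Monday of October 2011: 2011-10-17.
3rd Monday of November 2011: 2011-11-21.
3rd Monday of December 2011: 2011-12-19.
3rd Monday of January 2012: 2012-01-16.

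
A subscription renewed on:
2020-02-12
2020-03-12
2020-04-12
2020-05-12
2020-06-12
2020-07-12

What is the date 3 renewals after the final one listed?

2020-10-12

Each date is the 12th; the gaps (29, 31, 30, 31, 30) track the month lengths.
The rule is the 12th of each month.
August 2020: 2020-08-12.
September 2020: 2020-09-12.
Next: October 2020 → 2020-10-12.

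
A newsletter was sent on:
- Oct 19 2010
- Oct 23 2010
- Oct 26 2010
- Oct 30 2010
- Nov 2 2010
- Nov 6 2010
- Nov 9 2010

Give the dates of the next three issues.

Every event lands on a Tuesday or Saturday (gaps cycle 4, 3, 4, 3, 4, 3).
So the schedule is: every Tuesday and Saturday.
The following Saturday is Nov 13 2010.
The following Tuesday is Nov 16 2010.
The following Saturday is Nov 20 2010.

Nov 13 2010, Nov 16 2010, Nov 20 2010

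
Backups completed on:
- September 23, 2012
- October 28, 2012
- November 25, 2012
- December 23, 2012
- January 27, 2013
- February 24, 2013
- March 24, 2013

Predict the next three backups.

April 28, 2013; May 26, 2013; June 23, 2013

These are Sundays at 28- or 35-day spacing (35, 28, 28, 35, 28, 28).
The pattern: 4th Sunday of the month.
April 2013 — 4th Sunday is April 28, 2013.
May 2013 — 4th Sunday is May 26, 2013.
4th Sunday of June 2013: June 23, 2013.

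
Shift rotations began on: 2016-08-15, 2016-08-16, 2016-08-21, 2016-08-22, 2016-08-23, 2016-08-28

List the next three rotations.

The gap pattern 1, 5, 1, 1, 5 repeats every 3 events.
These are the Mondays, Tuesdays and Sundays of each week.
Next Monday: 2016-08-29.
The following Tuesday is 2016-08-30.
The following Sunday is 2016-09-04.

2016-08-29, 2016-08-30, 2016-09-04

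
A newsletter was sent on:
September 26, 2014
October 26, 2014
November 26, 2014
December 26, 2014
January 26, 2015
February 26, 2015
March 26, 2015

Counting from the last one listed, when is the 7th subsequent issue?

October 26, 2015

Gaps: 30, 31, 30, 31, 31, 28 days — not constant. Every event is on the 26th of the month.
Pattern: the 26th of each month.
April 2015: April 26, 2015.
Next: May 2015 → May 26, 2015.
Next: June 2015 → June 26, 2015.
Next: July 2015 → July 26, 2015.
August 2015: August 26, 2015.
September 2015: September 26, 2015.
Next: October 2015 → October 26, 2015.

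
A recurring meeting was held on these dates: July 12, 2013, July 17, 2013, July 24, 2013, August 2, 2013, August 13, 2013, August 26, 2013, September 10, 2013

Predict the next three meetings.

September 27, 2013; October 16, 2013; November 6, 2013

Intervals are 5, 7, 9, 11, 13, 15 days — an arithmetic progression with common difference 2.
Next gap: 17 days. September 10, 2013 + 17 days = September 27, 2013.
Next gap: 19 days. September 27, 2013 + 19 days = October 16, 2013.
Next gap: 21 days. October 16, 2013 + 21 days = November 6, 2013.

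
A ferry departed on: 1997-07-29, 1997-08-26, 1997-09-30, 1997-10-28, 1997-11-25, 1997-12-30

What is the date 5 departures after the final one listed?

1998-05-26

All Tuesdays; the gaps (28, 35, 28, 28, 35) vary with month length.
This is the last Tuesday of each month.
Last Tuesday of January 1998: 1998-01-27.
Last Tuesday of February 1998: 1998-02-24.
March 1998 ends with Tuesday 1998-03-31.
April 1998 ends with Tuesday 1998-04-28.
Last Tuesday of May 1998: 1998-05-26.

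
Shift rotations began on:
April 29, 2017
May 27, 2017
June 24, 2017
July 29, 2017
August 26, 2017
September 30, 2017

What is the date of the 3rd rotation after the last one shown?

December 30, 2017

These are Saturdays with 28, 28, 35, 28, 35-day gaps.
Each is the final Saturday of its month — April 29, 2017 is past the 28th, so '4th Saturday' doesn't fit.
October 2017 ends with Saturday October 28, 2017.
November 2017 ends with Saturday November 25, 2017.
Last Saturday of December 2017: December 30, 2017.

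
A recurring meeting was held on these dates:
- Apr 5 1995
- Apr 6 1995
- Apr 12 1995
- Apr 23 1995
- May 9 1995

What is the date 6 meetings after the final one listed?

Nov 26 1995

Intervals are 1, 6, 11, 16 days — an arithmetic progression with common difference 5.
Next gap: 21 days. May 9 1995 + 21 days = May 30 1995.
Next gap: 26 days. May 30 1995 + 26 days = Jun 25 1995.
Next gap: 31 days. Jun 25 1995 + 31 days = Jul 26 1995.
Next gap: 36 days. Jul 26 1995 + 36 days = Aug 31 1995.
Next gap: 41 days. Aug 31 1995 + 41 days = Oct 11 1995.
Next gap: 46 days. Oct 11 1995 + 46 days = Nov 26 1995.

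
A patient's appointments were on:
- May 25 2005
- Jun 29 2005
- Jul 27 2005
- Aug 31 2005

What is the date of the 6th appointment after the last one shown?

These are Wednesdays with 35, 28, 35-day gaps.
Each is the final Wednesday of its month — Jun 29 2005 is past the 28th, so '4th Wednesday' doesn't fit.
Last Wednesday of September 2005: Sep 28 2005.
October 2005 ends with Wednesday Oct 26 2005.
November 2005 ends with Wednesday Nov 30 2005.
December 2005 ends with Wednesday Dec 28 2005.
Last Wednesday of January 2006: Jan 25 2006.
February 2006 ends with Wednesday Feb 22 2006.

Feb 22 2006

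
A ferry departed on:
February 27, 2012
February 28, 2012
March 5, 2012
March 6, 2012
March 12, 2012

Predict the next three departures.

March 13, 2012; March 19, 2012; March 20, 2012

Gaps: 1, 6, 1, 6 days — not constant, but cyclic with period 2.
The events fall on every Monday and Tuesday.
The following Tuesday is March 13, 2012.
Next Monday: March 19, 2012.
The following Tuesday is March 20, 2012.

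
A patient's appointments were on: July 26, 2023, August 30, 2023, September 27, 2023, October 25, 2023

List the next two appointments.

November 29, 2023; December 27, 2023

Every date is a Wednesday; gaps 35, 28, 28 days.
Each is the last Wednesday of its month (at least one falls on the 29th or later, ruling out '4th Wednesday').
November 2023 ends with Wednesday November 29, 2023.
Last Wednesday of December 2023: December 27, 2023.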